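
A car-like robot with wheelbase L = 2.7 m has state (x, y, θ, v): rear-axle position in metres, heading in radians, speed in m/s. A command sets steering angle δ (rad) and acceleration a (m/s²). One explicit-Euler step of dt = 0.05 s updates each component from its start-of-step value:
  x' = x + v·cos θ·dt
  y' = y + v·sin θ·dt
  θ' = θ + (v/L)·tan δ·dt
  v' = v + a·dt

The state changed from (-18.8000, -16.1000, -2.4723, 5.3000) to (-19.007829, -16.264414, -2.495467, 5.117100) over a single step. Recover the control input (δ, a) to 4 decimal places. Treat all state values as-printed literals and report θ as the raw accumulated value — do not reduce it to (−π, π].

δ = -0.2318, a = -3.6580

a = (v'−v)/dt = (-0.182900)/0.05 = -3.6580
Δθ = θ'−θ = -0.023167;  (v·dt/L) = 5.3000·0.05/2.7 = 0.098148
tan δ = Δθ·L/(v·dt) = -0.236041  →  δ = -0.2318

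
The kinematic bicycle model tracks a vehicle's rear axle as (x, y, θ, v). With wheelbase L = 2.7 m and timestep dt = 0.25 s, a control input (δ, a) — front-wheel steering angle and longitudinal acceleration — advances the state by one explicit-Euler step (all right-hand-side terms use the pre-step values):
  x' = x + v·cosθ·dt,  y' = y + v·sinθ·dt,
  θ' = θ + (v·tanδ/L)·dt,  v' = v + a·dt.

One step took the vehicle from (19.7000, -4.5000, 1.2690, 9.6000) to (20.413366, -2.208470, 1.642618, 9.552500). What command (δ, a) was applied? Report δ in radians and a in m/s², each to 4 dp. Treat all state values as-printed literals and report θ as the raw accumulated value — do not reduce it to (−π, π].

δ = 0.3979, a = -0.1900

a = (v'−v)/dt = (-0.047500)/0.25 = -0.1900
Δθ = θ'−θ = 0.373618;  (v·dt/L) = 9.6000·0.25/2.7 = 0.888889
tan δ = Δθ·L/(v·dt) = 0.420320  →  δ = 0.3979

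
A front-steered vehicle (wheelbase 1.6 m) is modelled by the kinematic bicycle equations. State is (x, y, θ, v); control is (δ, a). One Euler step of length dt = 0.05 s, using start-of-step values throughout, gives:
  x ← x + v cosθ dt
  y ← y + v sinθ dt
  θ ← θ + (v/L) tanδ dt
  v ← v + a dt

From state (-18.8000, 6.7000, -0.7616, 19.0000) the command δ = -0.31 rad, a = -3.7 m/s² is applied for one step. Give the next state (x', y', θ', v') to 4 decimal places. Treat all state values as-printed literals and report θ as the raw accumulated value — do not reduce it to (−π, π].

x' = -18.8000 + 19.0000·cos(-0.7616)·0.05 = -18.1125
y' = 6.7000 + 19.0000·sin(-0.7616)·0.05 = 6.0444
θ' = -0.7616 + (19.0000/1.6)·tan(-0.31)·0.05 = -0.9518
v' = 19.0000 − 3.7000·0.05 = 18.8150

(-18.1125, 6.0444, -0.9518, 18.8150)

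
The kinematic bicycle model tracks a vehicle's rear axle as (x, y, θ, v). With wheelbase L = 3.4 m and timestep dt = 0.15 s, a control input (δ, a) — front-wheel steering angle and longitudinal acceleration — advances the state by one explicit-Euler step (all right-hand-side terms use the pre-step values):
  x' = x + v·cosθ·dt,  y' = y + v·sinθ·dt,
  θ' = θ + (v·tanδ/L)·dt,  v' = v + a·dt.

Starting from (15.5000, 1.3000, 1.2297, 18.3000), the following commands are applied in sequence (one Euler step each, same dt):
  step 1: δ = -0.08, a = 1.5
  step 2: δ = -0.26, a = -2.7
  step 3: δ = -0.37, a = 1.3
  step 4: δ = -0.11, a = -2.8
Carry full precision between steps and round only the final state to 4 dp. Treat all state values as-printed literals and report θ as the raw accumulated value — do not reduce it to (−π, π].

(21.3093, 10.2820, 0.5483, 17.8950)

after step 1 (δ=-0.08, a=1.5): (16.418259, 3.886856, 1.164974, 18.525000)
after step 2 (δ=-0.26, a=-2.7): (17.515239, 6.439911, 0.947560, 18.120000)
after step 3 (δ=-0.37, a=1.3): (19.101644, 8.646909, 0.637497, 18.315000)
after step 4 (δ=-0.11, a=-2.8): (21.309301, 10.282034, 0.548255, 17.895000)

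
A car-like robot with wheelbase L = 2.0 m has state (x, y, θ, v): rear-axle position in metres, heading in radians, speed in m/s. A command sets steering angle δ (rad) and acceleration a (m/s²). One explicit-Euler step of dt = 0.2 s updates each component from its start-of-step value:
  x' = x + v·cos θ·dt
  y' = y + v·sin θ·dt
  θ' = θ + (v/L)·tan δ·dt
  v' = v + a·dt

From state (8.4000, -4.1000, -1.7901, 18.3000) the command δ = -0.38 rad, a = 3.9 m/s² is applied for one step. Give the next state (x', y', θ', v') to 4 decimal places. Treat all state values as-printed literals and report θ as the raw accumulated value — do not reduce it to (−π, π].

(7.6038, -7.6723, -2.5210, 19.0800)

x' = 8.4000 + 18.3000·cos(-1.7901)·0.2 = 7.6038
y' = -4.1000 + 18.3000·sin(-1.7901)·0.2 = -7.6723
θ' = -1.7901 + (18.3000/2.0)·tan(-0.38)·0.2 = -2.5210
v' = 18.3000 + 3.9000·0.2 = 19.0800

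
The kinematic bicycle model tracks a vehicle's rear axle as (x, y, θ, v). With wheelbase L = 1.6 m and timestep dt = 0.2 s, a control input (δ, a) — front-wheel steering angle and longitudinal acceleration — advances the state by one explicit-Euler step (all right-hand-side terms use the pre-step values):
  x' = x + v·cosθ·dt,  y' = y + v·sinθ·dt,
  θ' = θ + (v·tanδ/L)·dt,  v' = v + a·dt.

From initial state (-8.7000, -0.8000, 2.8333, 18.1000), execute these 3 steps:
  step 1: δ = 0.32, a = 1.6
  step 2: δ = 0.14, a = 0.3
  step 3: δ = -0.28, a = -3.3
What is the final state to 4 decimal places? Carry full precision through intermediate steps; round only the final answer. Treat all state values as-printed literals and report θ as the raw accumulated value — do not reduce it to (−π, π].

(-18.1439, -3.8378, 3.2433, 17.8200)

after step 1 (δ=0.32, a=1.6): (-12.149328, 0.298425, 3.583069, 18.420000)
after step 2 (δ=0.14, a=0.3): (-15.480114, -1.275654, 3.907541, 18.480000)
after step 3 (δ=-0.28, a=-3.3): (-18.143914, -3.837798, 3.243291, 17.820000)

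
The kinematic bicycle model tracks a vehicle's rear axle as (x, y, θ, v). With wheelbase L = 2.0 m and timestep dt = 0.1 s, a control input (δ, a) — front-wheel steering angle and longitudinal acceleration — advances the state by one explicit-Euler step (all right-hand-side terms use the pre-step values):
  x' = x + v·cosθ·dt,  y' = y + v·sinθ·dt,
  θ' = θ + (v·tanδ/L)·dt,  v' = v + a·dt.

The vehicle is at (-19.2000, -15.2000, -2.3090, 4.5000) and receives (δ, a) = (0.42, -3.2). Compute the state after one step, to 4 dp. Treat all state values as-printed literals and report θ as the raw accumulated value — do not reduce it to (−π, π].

(-19.5028, -15.5329, -2.2085, 4.1800)

x' = -19.2000 + 4.5000·cos(-2.3090)·0.1 = -19.5028
y' = -15.2000 + 4.5000·sin(-2.3090)·0.1 = -15.5329
θ' = -2.3090 + (4.5000/2.0)·tan(0.42)·0.1 = -2.2085
v' = 4.5000 − 3.2000·0.1 = 4.1800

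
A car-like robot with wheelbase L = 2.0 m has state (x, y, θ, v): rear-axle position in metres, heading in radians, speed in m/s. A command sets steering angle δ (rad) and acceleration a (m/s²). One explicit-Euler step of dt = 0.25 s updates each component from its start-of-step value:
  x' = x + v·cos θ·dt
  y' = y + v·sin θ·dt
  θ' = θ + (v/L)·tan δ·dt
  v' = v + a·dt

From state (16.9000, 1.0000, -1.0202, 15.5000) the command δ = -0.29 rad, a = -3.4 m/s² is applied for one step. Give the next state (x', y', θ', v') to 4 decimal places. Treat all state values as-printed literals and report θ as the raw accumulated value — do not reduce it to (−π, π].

(18.9274, -2.3023, -1.5984, 14.6500)

x' = 16.9000 + 15.5000·cos(-1.0202)·0.25 = 18.9274
y' = 1.0000 + 15.5000·sin(-1.0202)·0.25 = -2.3023
θ' = -1.0202 + (15.5000/2.0)·tan(-0.29)·0.25 = -1.5984
v' = 15.5000 − 3.4000·0.25 = 14.6500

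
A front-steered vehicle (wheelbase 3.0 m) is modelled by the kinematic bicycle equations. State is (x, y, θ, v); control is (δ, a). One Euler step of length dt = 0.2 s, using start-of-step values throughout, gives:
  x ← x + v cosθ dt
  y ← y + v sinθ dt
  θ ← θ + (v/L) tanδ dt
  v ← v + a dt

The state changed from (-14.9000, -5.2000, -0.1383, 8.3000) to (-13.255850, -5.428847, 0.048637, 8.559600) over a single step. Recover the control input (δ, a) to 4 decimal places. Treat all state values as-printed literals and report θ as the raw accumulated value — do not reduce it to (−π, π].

δ = 0.3258, a = 1.2980

a = (v'−v)/dt = (0.259600)/0.2 = 1.2980
Δθ = θ'−θ = 0.186937;  (v·dt/L) = 8.3000·0.2/3.0 = 0.553333
tan δ = Δθ·L/(v·dt) = 0.337838  →  δ = 0.3258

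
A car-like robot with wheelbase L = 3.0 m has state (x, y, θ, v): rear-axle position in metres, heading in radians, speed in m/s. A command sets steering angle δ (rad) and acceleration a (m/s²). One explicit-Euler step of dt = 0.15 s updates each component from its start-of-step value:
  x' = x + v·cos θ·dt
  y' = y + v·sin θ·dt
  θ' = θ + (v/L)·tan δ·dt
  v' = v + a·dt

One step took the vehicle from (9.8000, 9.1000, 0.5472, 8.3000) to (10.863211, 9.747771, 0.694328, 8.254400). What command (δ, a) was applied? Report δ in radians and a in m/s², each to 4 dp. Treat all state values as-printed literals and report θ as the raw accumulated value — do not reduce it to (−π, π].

a = (v'−v)/dt = (-0.045600)/0.15 = -0.3040
Δθ = θ'−θ = 0.147128;  (v·dt/L) = 8.3000·0.15/3.0 = 0.415000
tan δ = Δθ·L/(v·dt) = 0.354525  →  δ = 0.3407

δ = 0.3407, a = -0.3040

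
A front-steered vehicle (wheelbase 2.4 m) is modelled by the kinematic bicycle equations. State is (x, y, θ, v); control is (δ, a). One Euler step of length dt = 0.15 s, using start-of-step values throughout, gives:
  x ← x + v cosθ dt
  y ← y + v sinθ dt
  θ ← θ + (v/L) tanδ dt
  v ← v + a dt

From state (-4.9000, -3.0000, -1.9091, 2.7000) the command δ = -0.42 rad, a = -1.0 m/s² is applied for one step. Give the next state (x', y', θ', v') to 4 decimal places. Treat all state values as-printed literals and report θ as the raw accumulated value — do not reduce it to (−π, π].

(-5.0344, -3.3820, -1.9845, 2.5500)

x' = -4.9000 + 2.7000·cos(-1.9091)·0.15 = -5.0344
y' = -3.0000 + 2.7000·sin(-1.9091)·0.15 = -3.3820
θ' = -1.9091 + (2.7000/2.4)·tan(-0.42)·0.15 = -1.9845
v' = 2.7000 − 1.0000·0.15 = 2.5500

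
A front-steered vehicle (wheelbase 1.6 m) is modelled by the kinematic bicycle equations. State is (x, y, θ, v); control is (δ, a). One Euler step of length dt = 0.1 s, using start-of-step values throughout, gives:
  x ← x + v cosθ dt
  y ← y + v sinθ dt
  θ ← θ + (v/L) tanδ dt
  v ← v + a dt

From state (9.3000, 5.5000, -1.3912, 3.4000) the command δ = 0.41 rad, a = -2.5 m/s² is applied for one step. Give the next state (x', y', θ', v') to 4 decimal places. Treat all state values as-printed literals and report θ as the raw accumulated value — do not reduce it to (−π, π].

x' = 9.3000 + 3.4000·cos(-1.3912)·0.1 = 9.3607
y' = 5.5000 + 3.4000·sin(-1.3912)·0.1 = 5.1655
θ' = -1.3912 + (3.4000/1.6)·tan(0.41)·0.1 = -1.2988
v' = 3.4000 − 2.5000·0.1 = 3.1500

(9.3607, 5.1655, -1.2988, 3.1500)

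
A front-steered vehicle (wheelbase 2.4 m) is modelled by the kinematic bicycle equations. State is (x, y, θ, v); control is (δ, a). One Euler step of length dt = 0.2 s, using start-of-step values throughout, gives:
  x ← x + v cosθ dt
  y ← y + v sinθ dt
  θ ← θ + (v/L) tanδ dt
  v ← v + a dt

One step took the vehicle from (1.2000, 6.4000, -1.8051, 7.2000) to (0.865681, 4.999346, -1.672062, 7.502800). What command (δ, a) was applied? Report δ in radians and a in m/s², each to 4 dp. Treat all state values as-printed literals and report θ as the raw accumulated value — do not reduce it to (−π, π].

a = (v'−v)/dt = (0.302800)/0.2 = 1.5140
Δθ = θ'−θ = 0.133038;  (v·dt/L) = 7.2000·0.2/2.4 = 0.600000
tan δ = Δθ·L/(v·dt) = 0.221730  →  δ = 0.2182

δ = 0.2182, a = 1.5140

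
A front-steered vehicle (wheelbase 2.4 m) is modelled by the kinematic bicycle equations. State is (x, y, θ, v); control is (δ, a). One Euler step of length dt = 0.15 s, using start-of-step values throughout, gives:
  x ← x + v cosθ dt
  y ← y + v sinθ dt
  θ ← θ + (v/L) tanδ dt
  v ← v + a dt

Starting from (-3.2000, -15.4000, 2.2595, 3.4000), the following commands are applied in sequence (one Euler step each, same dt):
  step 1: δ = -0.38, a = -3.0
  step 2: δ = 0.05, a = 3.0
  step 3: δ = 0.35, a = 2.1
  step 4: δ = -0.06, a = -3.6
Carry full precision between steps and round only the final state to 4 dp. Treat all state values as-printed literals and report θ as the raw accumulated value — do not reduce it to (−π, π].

after step 1 (δ=-0.38, a=-3.0): (-3.524124, -15.006244, 2.174625, 2.950000)
after step 2 (δ=0.05, a=3.0): (-3.775374, -14.641992, 2.183851, 3.400000)
after step 3 (δ=0.35, a=2.1): (-4.068813, -14.224866, 2.261420, 3.715000)
after step 4 (δ=-0.06, a=-3.6): (-4.423791, -13.795311, 2.247472, 3.175000)

(-4.4238, -13.7953, 2.2475, 3.1750)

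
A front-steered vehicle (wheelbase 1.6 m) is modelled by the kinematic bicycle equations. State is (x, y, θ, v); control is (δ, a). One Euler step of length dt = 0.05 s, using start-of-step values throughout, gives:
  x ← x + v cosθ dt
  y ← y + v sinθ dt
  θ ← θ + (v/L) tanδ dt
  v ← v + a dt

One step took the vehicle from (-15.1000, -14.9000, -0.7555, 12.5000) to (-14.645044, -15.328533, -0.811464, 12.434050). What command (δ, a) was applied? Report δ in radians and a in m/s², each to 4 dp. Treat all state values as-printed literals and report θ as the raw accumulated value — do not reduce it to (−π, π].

a = (v'−v)/dt = (-0.065950)/0.05 = -1.3190
Δθ = θ'−θ = -0.055964;  (v·dt/L) = 12.5000·0.05/1.6 = 0.390625
tan δ = Δθ·L/(v·dt) = -0.143268  →  δ = -0.1423

δ = -0.1423, a = -1.3190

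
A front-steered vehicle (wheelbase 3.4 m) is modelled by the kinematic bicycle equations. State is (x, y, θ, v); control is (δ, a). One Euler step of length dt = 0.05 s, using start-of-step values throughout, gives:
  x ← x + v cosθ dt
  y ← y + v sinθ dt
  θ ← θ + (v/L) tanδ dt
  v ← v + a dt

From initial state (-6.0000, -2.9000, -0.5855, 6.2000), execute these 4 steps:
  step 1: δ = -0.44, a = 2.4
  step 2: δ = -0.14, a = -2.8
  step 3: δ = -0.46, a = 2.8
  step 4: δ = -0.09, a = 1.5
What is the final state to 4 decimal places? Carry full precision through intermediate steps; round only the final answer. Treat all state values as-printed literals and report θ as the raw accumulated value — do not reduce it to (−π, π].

after step 1 (δ=-0.44, a=2.4): (-5.741635, -3.071311, -0.628424, 6.320000)
after step 2 (δ=-0.14, a=-2.8): (-5.486005, -3.257078, -0.641522, 6.180000)
after step 3 (δ=-0.46, a=2.8): (-5.238439, -3.441988, -0.686549, 6.320000)
after step 4 (δ=-0.09, a=1.5): (-4.994032, -3.642292, -0.694936, 6.395000)

(-4.9940, -3.6423, -0.6949, 6.3950)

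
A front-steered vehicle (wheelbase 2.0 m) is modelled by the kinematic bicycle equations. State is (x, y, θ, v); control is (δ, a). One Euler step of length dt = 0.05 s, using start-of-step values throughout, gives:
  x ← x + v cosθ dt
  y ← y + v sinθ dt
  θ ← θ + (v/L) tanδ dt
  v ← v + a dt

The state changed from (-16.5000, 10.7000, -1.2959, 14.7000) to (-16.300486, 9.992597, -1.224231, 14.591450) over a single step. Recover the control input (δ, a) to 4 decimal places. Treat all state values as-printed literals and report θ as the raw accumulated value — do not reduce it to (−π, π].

a = (v'−v)/dt = (-0.108550)/0.05 = -2.1710
Δθ = θ'−θ = 0.071669;  (v·dt/L) = 14.7000·0.05/2.0 = 0.367500
tan δ = Δθ·L/(v·dt) = 0.195018  →  δ = 0.1926

δ = 0.1926, a = -2.1710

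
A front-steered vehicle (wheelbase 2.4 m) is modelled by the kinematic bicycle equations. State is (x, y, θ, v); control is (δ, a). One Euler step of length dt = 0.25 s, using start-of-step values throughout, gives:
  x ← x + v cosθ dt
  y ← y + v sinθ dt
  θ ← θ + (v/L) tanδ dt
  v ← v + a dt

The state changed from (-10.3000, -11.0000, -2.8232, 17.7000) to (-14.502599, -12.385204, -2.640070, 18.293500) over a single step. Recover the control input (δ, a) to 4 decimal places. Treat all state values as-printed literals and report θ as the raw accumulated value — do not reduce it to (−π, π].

a = (v'−v)/dt = (0.593500)/0.25 = 2.3740
Δθ = θ'−θ = 0.183130;  (v·dt/L) = 17.7000·0.25/2.4 = 1.843750
tan δ = Δθ·L/(v·dt) = 0.099325  →  δ = 0.0990

δ = 0.0990, a = 2.3740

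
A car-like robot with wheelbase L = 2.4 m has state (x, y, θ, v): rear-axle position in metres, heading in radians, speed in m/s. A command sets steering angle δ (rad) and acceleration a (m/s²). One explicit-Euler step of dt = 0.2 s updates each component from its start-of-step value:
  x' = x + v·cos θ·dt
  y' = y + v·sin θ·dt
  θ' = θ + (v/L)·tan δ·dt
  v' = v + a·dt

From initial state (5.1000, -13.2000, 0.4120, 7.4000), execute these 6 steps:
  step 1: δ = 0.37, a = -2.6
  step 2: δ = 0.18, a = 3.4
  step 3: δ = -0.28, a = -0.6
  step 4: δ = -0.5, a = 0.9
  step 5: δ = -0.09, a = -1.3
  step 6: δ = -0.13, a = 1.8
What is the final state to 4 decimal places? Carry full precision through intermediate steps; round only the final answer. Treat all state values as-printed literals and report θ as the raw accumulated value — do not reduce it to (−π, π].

(12.8310, -9.3112, 0.0982, 7.7200)

after step 1 (δ=0.37, a=-2.6): (6.456156, -12.607345, 0.651182, 6.880000)
after step 2 (δ=0.18, a=3.4): (7.550582, -11.773314, 0.755511, 7.560000)
after step 3 (δ=-0.28, a=-0.6): (8.651199, -10.736594, 0.574352, 7.440000)
after step 4 (δ=-0.5, a=0.9): (9.900441, -9.928177, 0.235645, 7.620000)
after step 5 (δ=-0.09, a=-1.3): (11.382324, -9.572369, 0.178340, 7.360000)
after step 6 (δ=-0.13, a=1.8): (12.830977, -9.311242, 0.098154, 7.720000)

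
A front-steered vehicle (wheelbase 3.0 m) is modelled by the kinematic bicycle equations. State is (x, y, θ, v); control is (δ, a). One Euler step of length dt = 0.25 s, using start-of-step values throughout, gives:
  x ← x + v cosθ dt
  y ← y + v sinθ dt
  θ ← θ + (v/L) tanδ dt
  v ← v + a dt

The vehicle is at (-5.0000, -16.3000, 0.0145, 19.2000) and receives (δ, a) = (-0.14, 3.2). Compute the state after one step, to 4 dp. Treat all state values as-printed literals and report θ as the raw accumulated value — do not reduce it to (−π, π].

x' = -5.0000 + 19.2000·cos(0.0145)·0.25 = -0.2005
y' = -16.3000 + 19.2000·sin(0.0145)·0.25 = -16.2304
θ' = 0.0145 + (19.2000/3.0)·tan(-0.14)·0.25 = -0.2110
v' = 19.2000 + 3.2000·0.25 = 20.0000

(-0.2005, -16.2304, -0.2110, 20.0000)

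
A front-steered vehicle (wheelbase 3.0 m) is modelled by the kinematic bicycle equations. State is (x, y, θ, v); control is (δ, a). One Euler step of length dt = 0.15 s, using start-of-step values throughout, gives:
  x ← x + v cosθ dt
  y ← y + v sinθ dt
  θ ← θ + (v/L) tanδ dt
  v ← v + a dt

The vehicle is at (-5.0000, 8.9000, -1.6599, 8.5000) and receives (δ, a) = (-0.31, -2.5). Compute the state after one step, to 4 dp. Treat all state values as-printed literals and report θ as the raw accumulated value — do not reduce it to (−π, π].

x' = -5.0000 + 8.5000·cos(-1.6599)·0.15 = -5.1135
y' = 8.9000 + 8.5000·sin(-1.6599)·0.15 = 7.6301
θ' = -1.6599 + (8.5000/3.0)·tan(-0.31)·0.15 = -1.7960
v' = 8.5000 − 2.5000·0.15 = 8.1250

(-5.1135, 7.6301, -1.7960, 8.1250)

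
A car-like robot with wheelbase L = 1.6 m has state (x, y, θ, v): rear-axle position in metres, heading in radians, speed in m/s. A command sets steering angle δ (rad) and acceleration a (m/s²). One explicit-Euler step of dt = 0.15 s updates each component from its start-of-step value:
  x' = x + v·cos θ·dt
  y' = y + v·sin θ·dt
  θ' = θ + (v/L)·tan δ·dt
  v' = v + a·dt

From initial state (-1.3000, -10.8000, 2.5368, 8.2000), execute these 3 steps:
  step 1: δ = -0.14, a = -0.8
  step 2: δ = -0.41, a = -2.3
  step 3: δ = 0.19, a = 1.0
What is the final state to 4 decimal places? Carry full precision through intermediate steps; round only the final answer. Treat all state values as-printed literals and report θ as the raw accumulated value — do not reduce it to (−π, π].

(-3.8135, -8.3058, 2.2387, 7.8850)

after step 1 (δ=-0.14, a=-0.8): (-2.311823, -10.100632, 2.428466, 8.080000)
after step 2 (δ=-0.41, a=-2.3): (-3.228483, -9.307740, 2.099233, 7.735000)
after step 3 (δ=0.19, a=1.0): (-3.813462, -8.305753, 2.238695, 7.885000)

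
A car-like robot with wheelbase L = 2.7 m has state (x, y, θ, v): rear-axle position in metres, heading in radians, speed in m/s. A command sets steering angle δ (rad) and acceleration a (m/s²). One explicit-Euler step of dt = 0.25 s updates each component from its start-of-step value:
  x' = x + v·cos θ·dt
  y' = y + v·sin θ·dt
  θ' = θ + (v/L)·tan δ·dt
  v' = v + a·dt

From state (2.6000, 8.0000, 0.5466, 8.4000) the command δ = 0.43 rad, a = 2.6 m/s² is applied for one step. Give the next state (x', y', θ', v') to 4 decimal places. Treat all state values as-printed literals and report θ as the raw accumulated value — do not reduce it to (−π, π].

x' = 2.6000 + 8.4000·cos(0.5466)·0.25 = 4.3940
y' = 8.0000 + 8.4000·sin(0.5466)·0.25 = 9.0915
θ' = 0.5466 + (8.4000/2.7)·tan(0.43)·0.25 = 0.9033
v' = 8.4000 + 2.6000·0.25 = 9.0500

(4.3940, 9.0915, 0.9033, 9.0500)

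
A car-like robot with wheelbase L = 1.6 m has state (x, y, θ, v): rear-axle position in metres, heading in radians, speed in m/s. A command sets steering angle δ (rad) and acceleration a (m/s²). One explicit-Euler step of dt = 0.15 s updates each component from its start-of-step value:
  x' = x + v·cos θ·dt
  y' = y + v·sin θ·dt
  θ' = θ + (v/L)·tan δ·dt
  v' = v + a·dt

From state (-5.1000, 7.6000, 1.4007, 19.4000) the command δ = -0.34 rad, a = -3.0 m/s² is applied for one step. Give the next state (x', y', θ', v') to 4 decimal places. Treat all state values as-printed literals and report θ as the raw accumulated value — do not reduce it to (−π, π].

(-4.6074, 10.4680, 0.7573, 18.9500)

x' = -5.1000 + 19.4000·cos(1.4007)·0.15 = -4.6074
y' = 7.6000 + 19.4000·sin(1.4007)·0.15 = 10.4680
θ' = 1.4007 + (19.4000/1.6)·tan(-0.34)·0.15 = 0.7573
v' = 19.4000 − 3.0000·0.15 = 18.9500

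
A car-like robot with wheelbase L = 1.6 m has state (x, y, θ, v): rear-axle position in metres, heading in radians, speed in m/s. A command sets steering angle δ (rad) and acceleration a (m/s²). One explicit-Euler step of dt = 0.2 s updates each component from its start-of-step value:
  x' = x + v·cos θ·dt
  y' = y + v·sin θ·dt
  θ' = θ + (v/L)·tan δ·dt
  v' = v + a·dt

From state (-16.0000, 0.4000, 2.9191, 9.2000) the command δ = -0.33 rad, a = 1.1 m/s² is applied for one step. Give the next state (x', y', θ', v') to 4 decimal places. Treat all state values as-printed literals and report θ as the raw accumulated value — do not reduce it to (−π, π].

(-17.7946, 0.8060, 2.5252, 9.4200)

x' = -16.0000 + 9.2000·cos(2.9191)·0.2 = -17.7946
y' = 0.4000 + 9.2000·sin(2.9191)·0.2 = 0.8060
θ' = 2.9191 + (9.2000/1.6)·tan(-0.33)·0.2 = 2.5252
v' = 9.2000 + 1.1000·0.2 = 9.4200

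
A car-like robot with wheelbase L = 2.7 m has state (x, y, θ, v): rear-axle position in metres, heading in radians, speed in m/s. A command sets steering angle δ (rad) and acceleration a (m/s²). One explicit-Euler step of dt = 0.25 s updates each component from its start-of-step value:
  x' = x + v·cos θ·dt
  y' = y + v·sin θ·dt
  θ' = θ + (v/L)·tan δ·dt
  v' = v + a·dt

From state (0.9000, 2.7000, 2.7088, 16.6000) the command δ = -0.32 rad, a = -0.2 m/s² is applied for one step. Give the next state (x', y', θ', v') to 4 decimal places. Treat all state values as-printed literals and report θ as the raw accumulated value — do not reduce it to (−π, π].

x' = 0.9000 + 16.6000·cos(2.7088)·0.25 = -2.8674
y' = 2.7000 + 16.6000·sin(2.7088)·0.25 = 4.4405
θ' = 2.7088 + (16.6000/2.7)·tan(-0.32)·0.25 = 2.1994
v' = 16.6000 − 0.2000·0.25 = 16.5500

(-2.8674, 4.4405, 2.1994, 16.5500)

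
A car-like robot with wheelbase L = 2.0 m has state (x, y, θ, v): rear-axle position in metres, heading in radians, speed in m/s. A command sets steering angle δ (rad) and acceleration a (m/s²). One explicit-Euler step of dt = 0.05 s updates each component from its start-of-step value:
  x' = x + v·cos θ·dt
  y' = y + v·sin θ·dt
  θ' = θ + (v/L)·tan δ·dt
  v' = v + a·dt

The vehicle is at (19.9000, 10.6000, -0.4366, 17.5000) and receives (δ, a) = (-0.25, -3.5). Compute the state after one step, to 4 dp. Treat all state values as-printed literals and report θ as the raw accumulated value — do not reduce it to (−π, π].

(20.6929, 10.2300, -0.5483, 17.3250)

x' = 19.9000 + 17.5000·cos(-0.4366)·0.05 = 20.6929
y' = 10.6000 + 17.5000·sin(-0.4366)·0.05 = 10.2300
θ' = -0.4366 + (17.5000/2.0)·tan(-0.25)·0.05 = -0.5483
v' = 17.5000 − 3.5000·0.05 = 17.3250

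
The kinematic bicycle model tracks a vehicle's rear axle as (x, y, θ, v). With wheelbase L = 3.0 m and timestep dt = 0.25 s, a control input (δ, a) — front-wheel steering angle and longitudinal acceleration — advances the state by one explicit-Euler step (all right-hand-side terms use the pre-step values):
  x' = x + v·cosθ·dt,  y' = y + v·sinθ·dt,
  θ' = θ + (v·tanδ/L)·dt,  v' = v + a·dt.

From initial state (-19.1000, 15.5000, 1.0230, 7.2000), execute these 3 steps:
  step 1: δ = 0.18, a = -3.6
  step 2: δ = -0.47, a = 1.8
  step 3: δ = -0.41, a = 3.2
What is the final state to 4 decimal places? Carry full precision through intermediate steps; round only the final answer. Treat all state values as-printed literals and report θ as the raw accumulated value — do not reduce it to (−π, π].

after step 1 (δ=0.18, a=-3.6): (-18.162547, 17.036614, 1.132182, 6.300000)
after step 2 (δ=-0.47, a=1.8): (-17.493667, 18.462526, 0.865500, 6.750000)
after step 3 (δ=-0.41, a=3.2): (-16.399729, 19.747421, 0.621020, 7.550000)

(-16.3997, 19.7474, 0.6210, 7.5500)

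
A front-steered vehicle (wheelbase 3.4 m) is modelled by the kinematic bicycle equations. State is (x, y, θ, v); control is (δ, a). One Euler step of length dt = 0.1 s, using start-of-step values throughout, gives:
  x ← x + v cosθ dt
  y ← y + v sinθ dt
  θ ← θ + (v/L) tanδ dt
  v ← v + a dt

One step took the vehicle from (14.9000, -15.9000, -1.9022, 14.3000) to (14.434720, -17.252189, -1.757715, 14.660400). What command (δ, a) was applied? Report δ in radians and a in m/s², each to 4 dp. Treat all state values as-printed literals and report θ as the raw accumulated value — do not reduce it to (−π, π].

δ = 0.3309, a = 3.6040

a = (v'−v)/dt = (0.360400)/0.1 = 3.6040
Δθ = θ'−θ = 0.144485;  (v·dt/L) = 14.3000·0.1/3.4 = 0.420588
tan δ = Δθ·L/(v·dt) = 0.343531  →  δ = 0.3309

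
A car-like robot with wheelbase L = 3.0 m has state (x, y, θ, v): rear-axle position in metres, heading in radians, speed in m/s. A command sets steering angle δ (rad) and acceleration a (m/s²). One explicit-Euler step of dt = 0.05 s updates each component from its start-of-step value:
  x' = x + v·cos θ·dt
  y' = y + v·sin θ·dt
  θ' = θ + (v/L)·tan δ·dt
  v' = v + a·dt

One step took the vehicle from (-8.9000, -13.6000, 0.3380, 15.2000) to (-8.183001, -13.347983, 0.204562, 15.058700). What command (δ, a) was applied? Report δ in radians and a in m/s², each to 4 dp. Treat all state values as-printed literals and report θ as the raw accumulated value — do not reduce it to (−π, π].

δ = -0.4848, a = -2.8260

a = (v'−v)/dt = (-0.141300)/0.05 = -2.8260
Δθ = θ'−θ = -0.133438;  (v·dt/L) = 15.2000·0.05/3.0 = 0.253333
tan δ = Δθ·L/(v·dt) = -0.526729  →  δ = -0.4848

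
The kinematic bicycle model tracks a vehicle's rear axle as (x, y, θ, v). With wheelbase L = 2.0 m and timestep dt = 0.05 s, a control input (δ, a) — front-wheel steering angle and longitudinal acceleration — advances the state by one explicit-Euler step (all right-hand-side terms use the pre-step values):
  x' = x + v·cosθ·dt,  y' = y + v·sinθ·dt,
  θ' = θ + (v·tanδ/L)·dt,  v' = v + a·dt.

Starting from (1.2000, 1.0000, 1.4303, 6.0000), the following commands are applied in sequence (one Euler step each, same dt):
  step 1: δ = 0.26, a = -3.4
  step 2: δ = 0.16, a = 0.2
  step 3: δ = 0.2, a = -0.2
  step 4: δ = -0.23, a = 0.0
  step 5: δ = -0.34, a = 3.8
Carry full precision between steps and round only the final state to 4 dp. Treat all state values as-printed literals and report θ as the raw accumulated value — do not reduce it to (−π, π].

(1.3314, 2.4599, 1.4376, 6.0200)

after step 1 (δ=0.26, a=-3.4): (1.242010, 1.297044, 1.470203, 5.830000)
after step 2 (δ=0.16, a=0.2): (1.271284, 1.587070, 1.493724, 5.840000)
after step 3 (δ=0.2, a=-0.2): (1.293767, 1.878204, 1.523320, 5.830000)
after step 4 (δ=-0.23, a=0.0): (1.307601, 2.169375, 1.489194, 5.830000)
after step 5 (δ=-0.34, a=3.8): (1.331362, 2.459905, 1.437636, 6.020000)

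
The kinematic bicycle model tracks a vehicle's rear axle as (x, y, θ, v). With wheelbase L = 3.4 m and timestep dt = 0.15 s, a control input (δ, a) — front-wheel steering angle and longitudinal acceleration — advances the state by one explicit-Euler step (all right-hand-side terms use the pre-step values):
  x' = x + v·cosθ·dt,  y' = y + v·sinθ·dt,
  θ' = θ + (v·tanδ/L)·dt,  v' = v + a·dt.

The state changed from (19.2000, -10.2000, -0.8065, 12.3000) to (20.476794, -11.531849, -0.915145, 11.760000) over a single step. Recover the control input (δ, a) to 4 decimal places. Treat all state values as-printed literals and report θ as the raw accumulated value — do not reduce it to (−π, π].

δ = -0.1976, a = -3.6000

a = (v'−v)/dt = (-0.540000)/0.15 = -3.6000
Δθ = θ'−θ = -0.108645;  (v·dt/L) = 12.3000·0.15/3.4 = 0.542647
tan δ = Δθ·L/(v·dt) = -0.200213  →  δ = -0.1976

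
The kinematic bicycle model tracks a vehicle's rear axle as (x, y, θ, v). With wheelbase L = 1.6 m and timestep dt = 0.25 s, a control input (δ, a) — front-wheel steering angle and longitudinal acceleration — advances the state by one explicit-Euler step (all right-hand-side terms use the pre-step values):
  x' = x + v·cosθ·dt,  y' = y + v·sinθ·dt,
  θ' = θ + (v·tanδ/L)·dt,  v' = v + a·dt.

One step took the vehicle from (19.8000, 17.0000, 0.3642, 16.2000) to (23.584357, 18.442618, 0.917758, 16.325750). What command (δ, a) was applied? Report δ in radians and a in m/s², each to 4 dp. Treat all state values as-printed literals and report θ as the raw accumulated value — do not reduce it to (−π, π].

δ = 0.2153, a = 0.5030

a = (v'−v)/dt = (0.125750)/0.25 = 0.5030
Δθ = θ'−θ = 0.553558;  (v·dt/L) = 16.2000·0.25/1.6 = 2.531250
tan δ = Δθ·L/(v·dt) = 0.218690  →  δ = 0.2153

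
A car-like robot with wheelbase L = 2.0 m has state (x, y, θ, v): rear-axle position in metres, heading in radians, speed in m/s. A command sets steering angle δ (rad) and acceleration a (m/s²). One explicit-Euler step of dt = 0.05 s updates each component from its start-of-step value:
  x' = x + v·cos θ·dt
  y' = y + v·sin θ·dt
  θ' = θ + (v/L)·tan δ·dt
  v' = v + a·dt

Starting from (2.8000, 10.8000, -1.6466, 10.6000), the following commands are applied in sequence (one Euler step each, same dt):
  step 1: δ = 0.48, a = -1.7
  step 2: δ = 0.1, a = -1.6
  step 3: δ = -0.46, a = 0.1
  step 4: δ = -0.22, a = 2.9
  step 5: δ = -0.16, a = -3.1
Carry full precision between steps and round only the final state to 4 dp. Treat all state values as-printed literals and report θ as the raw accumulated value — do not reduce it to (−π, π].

(2.7651, 8.1789, -1.7126, 10.4300)

after step 1 (δ=0.48, a=-1.7): (2.759863, 10.271522, -1.508638, 10.515000)
after step 2 (δ=0.1, a=-1.6): (2.792521, 9.746787, -1.482263, 10.435000)
after step 3 (δ=-0.46, a=0.1): (2.838653, 9.227081, -1.611513, 10.440000)
after step 4 (δ=-0.22, a=2.9): (2.817405, 8.705513, -1.669878, 10.585000)
after step 5 (δ=-0.16, a=-3.1): (2.765052, 8.178859, -1.712583, 10.430000)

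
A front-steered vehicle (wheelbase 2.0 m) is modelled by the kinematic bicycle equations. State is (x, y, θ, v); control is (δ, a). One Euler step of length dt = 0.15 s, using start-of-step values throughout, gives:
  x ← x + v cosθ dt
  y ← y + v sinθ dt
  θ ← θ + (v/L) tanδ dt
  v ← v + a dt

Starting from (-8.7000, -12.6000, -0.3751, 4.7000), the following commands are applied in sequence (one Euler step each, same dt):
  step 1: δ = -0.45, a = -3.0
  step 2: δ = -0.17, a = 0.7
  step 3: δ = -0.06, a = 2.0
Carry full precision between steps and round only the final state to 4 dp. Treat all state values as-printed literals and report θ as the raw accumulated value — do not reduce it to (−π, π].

after step 1 (δ=-0.45, a=-3.0): (-8.044018, -12.858288, -0.545377, 4.250000)
after step 2 (δ=-0.17, a=0.7): (-7.498999, -13.188985, -0.600093, 4.355000)
after step 3 (δ=-0.06, a=2.0): (-6.959883, -13.557887, -0.619714, 4.655000)

(-6.9599, -13.5579, -0.6197, 4.6550)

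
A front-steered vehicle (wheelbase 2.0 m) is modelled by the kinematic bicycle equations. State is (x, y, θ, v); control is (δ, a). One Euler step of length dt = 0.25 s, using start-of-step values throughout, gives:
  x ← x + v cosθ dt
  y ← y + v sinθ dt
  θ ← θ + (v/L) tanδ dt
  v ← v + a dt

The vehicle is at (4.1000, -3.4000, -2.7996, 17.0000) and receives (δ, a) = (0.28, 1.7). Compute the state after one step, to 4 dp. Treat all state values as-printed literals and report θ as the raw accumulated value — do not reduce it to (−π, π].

x' = 4.1000 + 17.0000·cos(-2.7996)·0.25 = 0.0961
y' = -3.4000 + 17.0000·sin(-2.7996)·0.25 = -4.8253
θ' = -2.7996 + (17.0000/2.0)·tan(0.28)·0.25 = -2.1885
v' = 17.0000 + 1.7000·0.25 = 17.4250

(0.0961, -4.8253, -2.1885, 17.4250)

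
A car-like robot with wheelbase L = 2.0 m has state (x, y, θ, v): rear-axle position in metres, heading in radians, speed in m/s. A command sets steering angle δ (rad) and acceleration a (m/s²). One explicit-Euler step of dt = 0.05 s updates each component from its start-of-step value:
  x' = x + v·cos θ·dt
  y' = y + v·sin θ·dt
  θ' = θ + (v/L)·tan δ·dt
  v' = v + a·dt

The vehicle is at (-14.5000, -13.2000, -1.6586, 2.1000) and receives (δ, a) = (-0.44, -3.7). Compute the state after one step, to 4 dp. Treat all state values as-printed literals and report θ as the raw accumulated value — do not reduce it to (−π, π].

(-14.5092, -13.3046, -1.6833, 1.9150)

x' = -14.5000 + 2.1000·cos(-1.6586)·0.05 = -14.5092
y' = -13.2000 + 2.1000·sin(-1.6586)·0.05 = -13.3046
θ' = -1.6586 + (2.1000/2.0)·tan(-0.44)·0.05 = -1.6833
v' = 2.1000 − 3.7000·0.05 = 1.9150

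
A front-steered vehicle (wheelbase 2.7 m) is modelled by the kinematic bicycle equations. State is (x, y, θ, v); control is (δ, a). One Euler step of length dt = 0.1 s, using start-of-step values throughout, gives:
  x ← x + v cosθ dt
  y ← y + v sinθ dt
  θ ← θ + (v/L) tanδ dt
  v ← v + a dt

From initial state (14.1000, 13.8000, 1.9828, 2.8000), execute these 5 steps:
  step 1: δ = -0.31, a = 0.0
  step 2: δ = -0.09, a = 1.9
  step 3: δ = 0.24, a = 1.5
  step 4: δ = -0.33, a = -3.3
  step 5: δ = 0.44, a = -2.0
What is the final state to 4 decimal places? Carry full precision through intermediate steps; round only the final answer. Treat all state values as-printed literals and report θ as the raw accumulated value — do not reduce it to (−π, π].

(13.5570, 15.1485, 1.9765, 2.6100)

after step 1 (δ=-0.31, a=0.0): (13.987875, 14.056570, 1.949581, 2.800000)
after step 2 (δ=-0.09, a=1.9): (13.884333, 14.316722, 1.940222, 2.990000)
after step 3 (δ=0.24, a=1.5): (13.776371, 14.595550, 1.967322, 3.140000)
after step 4 (δ=-0.33, a=-3.3): (13.655099, 14.885186, 1.927488, 2.810000)
after step 5 (δ=0.44, a=-2.0): (13.556980, 15.148499, 1.976484, 2.610000)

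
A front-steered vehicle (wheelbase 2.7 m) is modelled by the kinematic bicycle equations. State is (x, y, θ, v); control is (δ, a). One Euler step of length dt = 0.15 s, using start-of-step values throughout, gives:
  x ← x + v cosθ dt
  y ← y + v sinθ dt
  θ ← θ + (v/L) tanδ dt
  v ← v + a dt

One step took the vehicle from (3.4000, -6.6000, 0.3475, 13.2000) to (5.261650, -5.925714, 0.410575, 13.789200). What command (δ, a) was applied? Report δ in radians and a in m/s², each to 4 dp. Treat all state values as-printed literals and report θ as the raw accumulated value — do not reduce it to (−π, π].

δ = 0.0858, a = 3.9280

a = (v'−v)/dt = (0.589200)/0.15 = 3.9280
Δθ = θ'−θ = 0.063075;  (v·dt/L) = 13.2000·0.15/2.7 = 0.733333
tan δ = Δθ·L/(v·dt) = 0.086011  →  δ = 0.0858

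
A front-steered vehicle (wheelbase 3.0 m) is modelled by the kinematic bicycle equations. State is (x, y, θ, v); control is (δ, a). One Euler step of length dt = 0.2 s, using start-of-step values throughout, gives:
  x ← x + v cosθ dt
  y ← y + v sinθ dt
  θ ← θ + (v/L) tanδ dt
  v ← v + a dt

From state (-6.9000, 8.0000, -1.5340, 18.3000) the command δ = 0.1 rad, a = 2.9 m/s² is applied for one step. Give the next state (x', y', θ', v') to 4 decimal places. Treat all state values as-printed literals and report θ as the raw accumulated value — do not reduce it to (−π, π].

(-6.7654, 4.3425, -1.4116, 18.8800)

x' = -6.9000 + 18.3000·cos(-1.5340)·0.2 = -6.7654
y' = 8.0000 + 18.3000·sin(-1.5340)·0.2 = 4.3425
θ' = -1.5340 + (18.3000/3.0)·tan(0.1)·0.2 = -1.4116
v' = 18.3000 + 2.9000·0.2 = 18.8800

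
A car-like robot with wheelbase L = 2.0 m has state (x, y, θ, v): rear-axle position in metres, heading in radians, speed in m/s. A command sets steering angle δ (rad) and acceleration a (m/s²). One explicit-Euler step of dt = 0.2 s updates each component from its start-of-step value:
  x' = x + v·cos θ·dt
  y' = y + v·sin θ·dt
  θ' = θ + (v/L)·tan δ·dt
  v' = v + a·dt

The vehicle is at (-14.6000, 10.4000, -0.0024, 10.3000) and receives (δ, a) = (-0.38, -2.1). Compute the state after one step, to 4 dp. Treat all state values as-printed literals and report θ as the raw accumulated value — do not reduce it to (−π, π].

(-12.5400, 10.3951, -0.4138, 9.8800)

x' = -14.6000 + 10.3000·cos(-0.0024)·0.2 = -12.5400
y' = 10.4000 + 10.3000·sin(-0.0024)·0.2 = 10.3951
θ' = -0.0024 + (10.3000/2.0)·tan(-0.38)·0.2 = -0.4138
v' = 10.3000 − 2.1000·0.2 = 9.8800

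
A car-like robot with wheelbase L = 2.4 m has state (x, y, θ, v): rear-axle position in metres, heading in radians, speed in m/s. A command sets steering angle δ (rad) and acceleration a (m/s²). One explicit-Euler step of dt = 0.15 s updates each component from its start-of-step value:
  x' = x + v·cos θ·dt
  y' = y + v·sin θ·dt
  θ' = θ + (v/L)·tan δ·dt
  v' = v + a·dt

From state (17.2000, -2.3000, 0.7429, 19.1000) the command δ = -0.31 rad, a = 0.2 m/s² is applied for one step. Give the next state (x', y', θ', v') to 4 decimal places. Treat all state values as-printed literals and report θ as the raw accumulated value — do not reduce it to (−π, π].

(19.3101, -0.3620, 0.3605, 19.1300)

x' = 17.2000 + 19.1000·cos(0.7429)·0.15 = 19.3101
y' = -2.3000 + 19.1000·sin(0.7429)·0.15 = -0.3620
θ' = 0.7429 + (19.1000/2.4)·tan(-0.31)·0.15 = 0.3605
v' = 19.1000 + 0.2000·0.15 = 19.1300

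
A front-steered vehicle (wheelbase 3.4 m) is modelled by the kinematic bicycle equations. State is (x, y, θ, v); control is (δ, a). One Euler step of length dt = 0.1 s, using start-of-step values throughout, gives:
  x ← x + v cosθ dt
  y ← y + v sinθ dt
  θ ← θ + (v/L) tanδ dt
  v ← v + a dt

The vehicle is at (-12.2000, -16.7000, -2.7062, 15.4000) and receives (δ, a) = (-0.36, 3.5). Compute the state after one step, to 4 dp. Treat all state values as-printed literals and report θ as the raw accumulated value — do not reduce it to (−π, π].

(-13.5963, -17.3495, -2.8767, 15.7500)

x' = -12.2000 + 15.4000·cos(-2.7062)·0.1 = -13.5963
y' = -16.7000 + 15.4000·sin(-2.7062)·0.1 = -17.3495
θ' = -2.7062 + (15.4000/3.4)·tan(-0.36)·0.1 = -2.8767
v' = 15.4000 + 3.5000·0.1 = 15.7500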